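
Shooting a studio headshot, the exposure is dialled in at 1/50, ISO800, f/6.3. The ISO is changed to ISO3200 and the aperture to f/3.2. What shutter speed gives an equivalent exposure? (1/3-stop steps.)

1/800s

ISO: 800 → 1000 → 1250 → 1600 → 2000 → 2500 → 3200 — 2 stops raised (brighter).
Aperture: f/6.3 → f/5.6 → f/5 → f/4.5 → f/4 → f/3.5 → f/3.2 — 2 stops opened up (brighter).
Net change so far: 4 stops brighter. Offset with the shutter speed: 1/50 → 1/60 → 1/80 → 1/100 → 1/125 → 1/160 → 1/200 → 1/250 → 1/320 → 1/400 → 1/500 → 1/640 → 1/800.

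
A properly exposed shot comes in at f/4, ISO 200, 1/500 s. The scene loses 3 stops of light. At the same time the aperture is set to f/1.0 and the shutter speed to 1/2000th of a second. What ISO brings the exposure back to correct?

Scene light: 3 stops darker.
Aperture: f/4 → f/2.8 → f/2 → f/1.4 → f/1.0 — 4 stops wider (brighter).
Shutter speed: 1/500 → 1/1000 → 1/2000 — 2 stops shorter (darker).
Net so far: 1 stop darker. ISO: 200 → 400.

ISO 400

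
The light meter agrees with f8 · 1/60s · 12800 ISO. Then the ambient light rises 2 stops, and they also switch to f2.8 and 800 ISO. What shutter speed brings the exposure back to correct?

Scene light: 2 stops brighter.
Aperture: f/8 → f/5.6 → f/4 → f/2.8 — 3 stops wider (brighter).
ISO: 12800 → 6400 → 3200 → 1600 → 800 — 4 stops dropped (darker).
Net so far: 1 stop brighter. Shutter speed: 1/60 → 1/125.

1/125s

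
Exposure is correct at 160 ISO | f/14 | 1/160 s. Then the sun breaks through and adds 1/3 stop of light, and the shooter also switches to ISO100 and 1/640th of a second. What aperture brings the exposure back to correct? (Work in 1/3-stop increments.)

Scene light: 1/3 stop brighter.
ISO: 160 → 125 → 100 — 2/3 stop lower (darker).
Shutter speed: 1/160 → 1/200 → 1/250 → 1/320 → 1/400 → 1/500 → 1/640 — 2 stops shorter (darker).
Net so far: 2 1/3 stops darker. Aperture: f/14 → f/13 → f/11 → f/10 → f/9 → f/8 → f/7.1 → f/6.3.

f/6.3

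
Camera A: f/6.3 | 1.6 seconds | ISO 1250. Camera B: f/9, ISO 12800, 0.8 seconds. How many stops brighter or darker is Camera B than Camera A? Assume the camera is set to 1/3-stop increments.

Aperture: f/6.3 → f/7.1 → f/8 → f/9 — 1 stop smaller aperture (darker).
Shutter speed: 1.6 → 1.3 → 1 → 0.8 — 1 stop shorter (darker).
ISO: 1250 → 1600 → 2000 → 2500 → 3200 → 4000 → 5000 → 6400 → 8000 → 10000 → 12800 — 3 1/3 stops higher (brighter).
Net: −1 −1 +3 1/3 = +1 1/3 stops.

1 1/3 stops brighter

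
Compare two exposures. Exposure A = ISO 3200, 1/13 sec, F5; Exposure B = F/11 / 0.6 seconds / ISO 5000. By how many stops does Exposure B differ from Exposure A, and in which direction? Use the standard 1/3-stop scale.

1 1/3 stops brighter

Aperture: f/5 → f/5.6 → f/6.3 → f/7.1 → f/8 → f/9 → f/10 → f/11 — 2 1/3 stops narrower (darker).
Shutter speed: 1/13 → 1/10 → 1/8 → 1/6 → 1/5 → 1/4 → 0.3 → 0.4 → 0.5 → 0.6 — 3 stops slower (brighter).
ISO: 3200 → 4000 → 5000 — 2/3 stop higher (brighter).
Net: −2 1/3 +3 +2/3 = +1 1/3 stops.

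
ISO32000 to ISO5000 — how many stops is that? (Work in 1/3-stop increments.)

32000 → 25600 → 20000 → 16000 → 12800 → 10000 → 8000 → 6400 → 5000 — count the steps: 8 third-stops = 2 2/3 stops.

2 2/3 stops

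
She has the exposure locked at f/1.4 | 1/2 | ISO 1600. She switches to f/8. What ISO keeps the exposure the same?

Aperture: f/1.4 → f/2 → f/2.8 → f/4 → f/5.6 → f/8 — 5 stops narrower (darker).
Need 5 stops brighter from the ISO: 1600 → 3200 → 6400 → 12800 → 25600 → 51200.

ISO 51200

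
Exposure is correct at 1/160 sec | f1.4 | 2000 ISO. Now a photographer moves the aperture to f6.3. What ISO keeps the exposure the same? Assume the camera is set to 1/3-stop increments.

Aperture: f/1.4 → f/1.6 → f/1.8 → f/2 → f/2.2 → f/2.5 → f/2.8 → f/3.2 → f/3.5 → f/4 → f/4.5 → f/5 → f/5.6 → f/6.3 — 4 1/3 stops narrower (darker).
Need 4 1/3 stops brighter from the ISO: 2000 → 2500 → 3200 → 4000 → 5000 → 6400 → 8000 → 10000 → 12800 → 16000 → 20000 → 25600 → 32000 → 40000.

ISO 40000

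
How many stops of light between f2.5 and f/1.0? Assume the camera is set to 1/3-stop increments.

f/2.5 → f/2.2 → f/2 → f/1.8 → f/1.6 → f/1.4 → f/1.2 → f/1.1 → f/1.0 — count the steps: 8 third-stops = 2 2/3 stops.

2 2/3 stops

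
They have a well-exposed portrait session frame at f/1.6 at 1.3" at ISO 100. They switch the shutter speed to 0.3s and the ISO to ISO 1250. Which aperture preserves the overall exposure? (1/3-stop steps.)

f/2.8

Shutter speed: 1.3 → 1 → 0.8 → 0.6 → 0.5 → 0.4 → 0.3 — 2 stops faster (darker).
ISO: 100 → 125 → 160 → 200 → 250 → 320 → 400 → 500 → 640 → 800 → 1000 → 1250 — 3 2/3 stops higher (brighter).
Net change so far: 1 2/3 stops brighter. Offset with the aperture: f/1.6 → f/1.8 → f/2 → f/2.2 → f/2.5 → f/2.8.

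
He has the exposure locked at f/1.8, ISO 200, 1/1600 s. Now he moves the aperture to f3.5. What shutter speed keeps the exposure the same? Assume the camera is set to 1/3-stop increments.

Aperture: f/1.8 → f/2 → f/2.2 → f/2.5 → f/2.8 → f/3.2 → f/3.5 — 2 stops narrower (darker).
Need 2 stops brighter from the shutter speed: 1/1600 → 1/1250 → 1/1000 → 1/800 → 1/640 → 1/500 → 1/400.

1/400s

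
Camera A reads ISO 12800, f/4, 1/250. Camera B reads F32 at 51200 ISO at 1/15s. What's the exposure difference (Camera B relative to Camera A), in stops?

Aperture: f/4 → f/5.6 → f/8 → f/11 → f/16 → f/22 → f/32 — 6 stops stopped down (darker).
Shutter speed: 1/250 → 1/125 → 1/60 → 1/30 → 1/15 — 4 stops slower (brighter).
ISO: 12800 → 25600 → 51200 — 2 stops higher (brighter).
Net: −6 +4 +2 = 0 stops.

same exposure (0 stops)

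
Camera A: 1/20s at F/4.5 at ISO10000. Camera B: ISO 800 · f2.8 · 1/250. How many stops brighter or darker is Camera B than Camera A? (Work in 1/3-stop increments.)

Aperture: f/4.5 → f/4 → f/3.5 → f/3.2 → f/2.8 — 1 1/3 stops wider (brighter).
Shutter speed: 1/20 → 1/25 → 1/30 → 1/40 → 1/50 → 1/60 → 1/80 → 1/100 → 1/125 → 1/160 → 1/200 → 1/250 — 3 2/3 stops faster (darker).
ISO: 10000 → 8000 → 6400 → 5000 → 4000 → 3200 → 2500 → 2000 → 1600 → 1250 → 1000 → 800 — 3 2/3 stops lower (darker).
Net: +1 1/3 −3 2/3 −3 2/3 = −6 stops.

6 stops darker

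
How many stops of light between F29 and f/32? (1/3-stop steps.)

1/3 stop

f/29 → f/32 — count the steps: 1 third-stops = 1/3 stop.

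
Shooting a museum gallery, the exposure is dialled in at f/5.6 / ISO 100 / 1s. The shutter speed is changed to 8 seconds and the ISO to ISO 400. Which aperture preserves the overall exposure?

Shutter speed: 1 → 2 → 4 → 8 — 3 stops longer (brighter).
ISO: 100 → 200 → 400 — 2 stops higher (brighter).
Net change so far: 5 stops brighter. Offset with the aperture: f/5.6 → f/8 → f/11 → f/16 → f/22 → f/32.

f/32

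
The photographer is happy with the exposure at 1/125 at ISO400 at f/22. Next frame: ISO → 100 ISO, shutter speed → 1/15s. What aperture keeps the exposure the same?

ISO: 400 → 200 → 100 — 2 stops dropped (darker).
Shutter speed: 1/125 → 1/60 → 1/30 → 1/15 — 3 stops slower (brighter).
Net change so far: 1 stop brighter. Offset with the aperture: f/22 → f/32.

f/32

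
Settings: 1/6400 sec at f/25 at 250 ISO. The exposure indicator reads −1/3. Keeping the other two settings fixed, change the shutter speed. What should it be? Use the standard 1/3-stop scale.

1/5000s

Underexposed by 1/3 stop → need 1/3 stop brighter.
Shutter speed: 1/6400 → 1/5000.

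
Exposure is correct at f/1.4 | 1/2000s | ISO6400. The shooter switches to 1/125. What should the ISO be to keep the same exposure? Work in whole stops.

Shutter speed: 1/2000 → 1/1000 → 1/500 → 1/250 → 1/125 — 4 stops slower (brighter).
Need 4 stops darker from the ISO: 6400 → 3200 → 1600 → 800 → 400.

ISO 400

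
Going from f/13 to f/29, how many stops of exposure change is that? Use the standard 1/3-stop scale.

2 1/3 stops

f/13 → f/14 → f/16 → f/18 → f/20 → f/22 → f/25 → f/29 — count the steps: 7 third-stops = 2 1/3 stops.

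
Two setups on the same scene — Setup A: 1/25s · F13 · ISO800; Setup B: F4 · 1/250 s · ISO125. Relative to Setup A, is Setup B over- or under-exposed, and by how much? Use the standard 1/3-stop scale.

2 2/3 stops darker

Aperture: f/13 → f/11 → f/10 → f/9 → f/8 → f/7.1 → f/6.3 → f/5.6 → f/5 → f/4.5 → f/4 — 3 1/3 stops larger aperture (brighter).
Shutter speed: 1/25 → 1/30 → 1/40 → 1/50 → 1/60 → 1/80 → 1/100 → 1/125 → 1/160 → 1/200 → 1/250 — 3 1/3 stops faster (darker).
ISO: 800 → 640 → 500 → 400 → 320 → 250 → 200 → 160 → 125 — 2 2/3 stops lower (darker).
Net: +3 1/3 −3 1/3 −2 2/3 = −2 2/3 stops.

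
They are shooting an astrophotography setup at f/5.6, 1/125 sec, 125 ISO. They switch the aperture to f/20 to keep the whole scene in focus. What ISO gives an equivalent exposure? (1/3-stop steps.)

Aperture: f/5.6 → f/6.3 → f/7.1 → f/8 → f/9 → f/10 → f/11 → f/13 → f/14 → f/16 → f/18 → f/20 — 3 2/3 stops stopped down (darker).
Need 3 2/3 stops brighter from the ISO: 125 → 160 → 200 → 250 → 320 → 400 → 500 → 640 → 800 → 1000 → 1250 → 1600.

ISO 1600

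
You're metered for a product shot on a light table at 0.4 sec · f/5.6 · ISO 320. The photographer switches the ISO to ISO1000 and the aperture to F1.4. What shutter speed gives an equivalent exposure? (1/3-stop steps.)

1/125s

ISO: 320 → 400 → 500 → 640 → 800 → 1000 — 1 2/3 stops raised (brighter).
Aperture: f/5.6 → f/5 → f/4.5 → f/4 → f/3.5 → f/3.2 → f/2.8 → f/2.5 → f/2.2 → f/2 → f/1.8 → f/1.6 → f/1.4 — 4 stops larger aperture (brighter).
Net change so far: 5 2/3 stops brighter. Offset with the shutter speed: 0.4 → 0.3 → 1/4 → 1/5 → 1/6 → 1/8 → 1/10 → 1/13 → 1/15 → 1/20 → 1/25 → 1/30 → 1/40 → 1/50 → 1/60 → 1/80 → 1/100 → 1/125.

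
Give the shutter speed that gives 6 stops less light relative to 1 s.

Shutter speed: 1 → 1/2 → 1/4 → 1/8 → 1/15 → 1/30 → 1/60 — 6 stops faster (darker).

1/60s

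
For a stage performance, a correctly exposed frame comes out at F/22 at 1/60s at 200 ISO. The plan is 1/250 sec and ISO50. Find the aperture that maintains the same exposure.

Shutter speed: 1/60 → 1/125 → 1/250 — 2 stops faster (darker).
ISO: 200 → 100 → 50 — 2 stops dropped (darker).
Net change so far: 4 stops darker. Offset with the aperture: f/22 → f/16 → f/11 → f/8 → f/5.6.

f/5.6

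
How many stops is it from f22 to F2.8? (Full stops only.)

f/22 → f/16 → f/11 → f/8 → f/5.6 → f/4 → f/2.8 — count the steps: 6 stops.

6 stops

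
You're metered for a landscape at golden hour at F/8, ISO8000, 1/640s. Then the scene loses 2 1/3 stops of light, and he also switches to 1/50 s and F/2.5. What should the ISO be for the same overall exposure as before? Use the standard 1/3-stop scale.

Scene light: 2 1/3 stops darker.
Shutter speed: 1/640 → 1/500 → 1/400 → 1/320 → 1/250 → 1/200 → 1/160 → 1/125 → 1/100 → 1/80 → 1/60 → 1/50 — 3 2/3 stops slower (brighter).
Aperture: f/8 → f/7.1 → f/6.3 → f/5.6 → f/5 → f/4.5 → f/4 → f/3.5 → f/3.2 → f/2.8 → f/2.5 — 3 1/3 stops wider (brighter).
Net so far: 4 2/3 stops brighter. ISO: 8000 → 6400 → 5000 → 4000 → 3200 → 2500 → 2000 → 1600 → 1250 → 1000 → 800 → 640 → 500 → 400 → 320.

ISO 320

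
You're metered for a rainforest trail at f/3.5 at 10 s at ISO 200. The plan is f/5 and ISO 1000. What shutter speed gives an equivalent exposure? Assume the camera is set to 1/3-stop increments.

Aperture: f/3.5 → f/4 → f/4.5 → f/5 — 1 stop stopped down (darker).
ISO: 200 → 250 → 320 → 400 → 500 → 640 → 800 → 1000 — 2 1/3 stops higher (brighter).
Net change so far: 1 1/3 stops brighter. Offset with the shutter speed: 10 → 8 → 6 → 5 → 4.

4 s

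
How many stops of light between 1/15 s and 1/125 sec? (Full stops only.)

3 stops

1/15 → 1/30 → 1/60 → 1/125 — count the steps: 3 stops.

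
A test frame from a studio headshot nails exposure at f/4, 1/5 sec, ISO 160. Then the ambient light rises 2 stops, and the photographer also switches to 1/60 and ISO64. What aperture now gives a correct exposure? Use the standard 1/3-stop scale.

f/1.4

Scene light: 2 stops brighter.
Shutter speed: 1/5 → 1/6 → 1/8 → 1/10 → 1/13 → 1/15 → 1/20 → 1/25 → 1/30 → 1/40 → 1/50 → 1/60 — 3 2/3 stops faster (darker).
ISO: 160 → 125 → 100 → 80 → 64 — 1 1/3 stops lower (darker).
Net so far: 3 stops darker. Aperture: f/4 → f/3.5 → f/3.2 → f/2.8 → f/2.5 → f/2.2 → f/2 → f/1.8 → f/1.6 → f/1.4.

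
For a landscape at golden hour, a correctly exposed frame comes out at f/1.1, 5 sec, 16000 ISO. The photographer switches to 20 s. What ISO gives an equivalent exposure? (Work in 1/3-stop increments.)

ISO 4000

Shutter speed: 5 → 6 → 8 → 10 → 13 → 15 → 20 — 2 stops slower (brighter).
Need 2 stops darker from the ISO: 16000 → 12800 → 10000 → 8000 → 6400 → 5000 → 4000.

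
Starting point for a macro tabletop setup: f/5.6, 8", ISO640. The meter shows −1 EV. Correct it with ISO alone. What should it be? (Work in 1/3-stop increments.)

ISO 1250

Underexposed by 1 stop → need 1 stop brighter.
ISO: 640 → 800 → 1000 → 1250.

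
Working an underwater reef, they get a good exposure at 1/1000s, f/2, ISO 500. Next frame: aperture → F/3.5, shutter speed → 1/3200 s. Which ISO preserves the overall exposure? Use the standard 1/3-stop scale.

Aperture: f/2 → f/2.2 → f/2.5 → f/2.8 → f/3.2 → f/3.5 — 1 2/3 stops narrower (darker).
Shutter speed: 1/1000 → 1/1250 → 1/1600 → 1/2000 → 1/2500 → 1/3200 — 1 2/3 stops shorter (darker).
Net change so far: 3 1/3 stops darker. Offset with the ISO: 500 → 640 → 800 → 1000 → 1250 → 1600 → 2000 → 2500 → 3200 → 4000 → 5000.

ISO 5000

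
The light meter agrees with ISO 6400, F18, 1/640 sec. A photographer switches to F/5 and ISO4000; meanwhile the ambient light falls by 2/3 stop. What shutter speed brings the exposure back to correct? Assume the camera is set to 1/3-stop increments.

Scene light: 2/3 stop darker.
Aperture: f/18 → f/16 → f/14 → f/13 → f/11 → f/10 → f/9 → f/8 → f/7.1 → f/6.3 → f/5.6 → f/5 — 3 2/3 stops larger aperture (brighter).
ISO: 6400 → 5000 → 4000 — 2/3 stop lower (darker).
Net so far: 2 1/3 stops brighter. Shutter speed: 1/640 → 1/800 → 1/1000 → 1/1250 → 1/1600 → 1/2000 → 1/2500 → 1/3200.

1/3200s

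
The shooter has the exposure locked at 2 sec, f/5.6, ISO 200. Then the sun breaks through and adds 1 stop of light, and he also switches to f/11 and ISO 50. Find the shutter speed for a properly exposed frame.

Scene light: 1 stop brighter.
Aperture: f/5.6 → f/8 → f/11 — 2 stops smaller aperture (darker).
ISO: 200 → 100 → 50 — 2 stops dropped (darker).
Net so far: 3 stops darker. Shutter speed: 2 → 4 → 8 → 15.

15 s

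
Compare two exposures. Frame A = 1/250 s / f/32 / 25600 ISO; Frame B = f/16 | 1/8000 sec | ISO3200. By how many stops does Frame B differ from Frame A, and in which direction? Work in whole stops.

Aperture: f/32 → f/22 → f/16 — 2 stops opened up (brighter).
Shutter speed: 1/250 → 1/500 → 1/1000 → 1/2000 → 1/4000 → 1/8000 — 5 stops faster (darker).
ISO: 25600 → 12800 → 6400 → 3200 — 3 stops lower (darker).
Net: +2 −5 −3 = −6 stops.

6 stops darker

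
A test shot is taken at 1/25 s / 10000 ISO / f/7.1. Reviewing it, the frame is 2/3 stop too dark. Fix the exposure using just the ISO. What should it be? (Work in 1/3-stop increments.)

Underexposed by 2/3 stop → need 2/3 stop brighter.
ISO: 10000 → 12800 → 16000.

ISO 16000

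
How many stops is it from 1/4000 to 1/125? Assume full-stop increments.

5 stops

1/4000 → 1/2000 → 1/1000 → 1/500 → 1/250 → 1/125 — count the steps: 5 stops.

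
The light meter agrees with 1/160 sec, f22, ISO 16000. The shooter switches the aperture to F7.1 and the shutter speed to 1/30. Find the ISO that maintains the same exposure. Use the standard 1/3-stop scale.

Aperture: f/22 → f/20 → f/18 → f/16 → f/14 → f/13 → f/11 → f/10 → f/9 → f/8 → f/7.1 — 3 1/3 stops opened up (brighter).
Shutter speed: 1/160 → 1/125 → 1/100 → 1/80 → 1/60 → 1/50 → 1/40 → 1/30 — 2 1/3 stops slower (brighter).
Net change so far: 5 2/3 stops brighter. Offset with the ISO: 16000 → 12800 → 10000 → 8000 → 6400 → 5000 → 4000 → 3200 → 2500 → 2000 → 1600 → 1250 → 1000 → 800 → 640 → 500 → 400 → 320.

ISO 320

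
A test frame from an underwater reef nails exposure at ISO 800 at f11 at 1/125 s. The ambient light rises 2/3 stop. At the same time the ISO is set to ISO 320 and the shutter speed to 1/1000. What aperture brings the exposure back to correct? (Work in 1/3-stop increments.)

Scene light: 2/3 stop brighter.
ISO: 800 → 640 → 500 → 400 → 320 — 1 1/3 stops dropped (darker).
Shutter speed: 1/125 → 1/160 → 1/200 → 1/250 → 1/320 → 1/400 → 1/500 → 1/640 → 1/800 → 1/1000 — 3 stops shorter (darker).
Net so far: 3 2/3 stops darker. Aperture: f/11 → f/10 → f/9 → f/8 → f/7.1 → f/6.3 → f/5.6 → f/5 → f/4.5 → f/4 → f/3.5 → f/3.2.

f/3.2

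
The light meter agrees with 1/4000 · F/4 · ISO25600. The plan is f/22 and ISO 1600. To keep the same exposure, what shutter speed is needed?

1/8s

Aperture: f/4 → f/5.6 → f/8 → f/11 → f/16 → f/22 — 5 stops narrower (darker).
ISO: 25600 → 12800 → 6400 → 3200 → 1600 — 4 stops dropped (darker).
Net change so far: 9 stops darker. Offset with the shutter speed: 1/4000 → 1/2000 → 1/1000 → 1/500 → 1/250 → 1/125 → 1/60 → 1/30 → 1/15 → 1/8.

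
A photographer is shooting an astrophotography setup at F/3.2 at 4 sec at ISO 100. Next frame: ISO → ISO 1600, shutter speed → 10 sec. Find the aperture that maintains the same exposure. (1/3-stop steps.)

ISO: 100 → 125 → 160 → 200 → 250 → 320 → 400 → 500 → 640 → 800 → 1000 → 1250 → 1600 — 4 stops raised (brighter).
Shutter speed: 4 → 5 → 6 → 8 → 10 — 1 1/3 stops slower (brighter).
Net change so far: 5 1/3 stops brighter. Offset with the aperture: f/3.2 → f/3.5 → f/4 → f/4.5 → f/5 → f/5.6 → f/6.3 → f/7.1 → f/8 → f/9 → f/10 → f/11 → f/13 → f/14 → f/16 → f/18 → f/20.

f/20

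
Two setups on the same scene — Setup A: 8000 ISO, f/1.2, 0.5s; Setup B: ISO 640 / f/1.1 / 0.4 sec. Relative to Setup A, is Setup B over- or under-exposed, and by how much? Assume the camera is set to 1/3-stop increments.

3 2/3 stops darker

Aperture: f/1.2 → f/1.1 — 1/3 stop wider (brighter).
Shutter speed: 0.5 → 0.4 — 1/3 stop shorter (darker).
ISO: 8000 → 6400 → 5000 → 4000 → 3200 → 2500 → 2000 → 1600 → 1250 → 1000 → 800 → 640 — 3 2/3 stops dropped (darker).
Net: +1/3 −1/3 −3 2/3 = −3 2/3 stops.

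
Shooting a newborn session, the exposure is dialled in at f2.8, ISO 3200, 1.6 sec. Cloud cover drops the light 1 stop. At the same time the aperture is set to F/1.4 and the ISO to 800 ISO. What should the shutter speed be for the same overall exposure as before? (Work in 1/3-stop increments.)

Scene light: 1 stop darker.
Aperture: f/2.8 → f/2.5 → f/2.2 → f/2 → f/1.8 → f/1.6 → f/1.4 — 2 stops opened up (brighter).
ISO: 3200 → 2500 → 2000 → 1600 → 1250 → 1000 → 800 — 2 stops dropped (darker).
Net so far: 1 stop darker. Shutter speed: 1.6 → 2 → 2.5 → 3.2.

3.2 s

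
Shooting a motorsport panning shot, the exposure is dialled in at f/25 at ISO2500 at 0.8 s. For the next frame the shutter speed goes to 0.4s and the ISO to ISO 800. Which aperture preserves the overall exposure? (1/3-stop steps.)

f/10

Shutter speed: 0.8 → 0.6 → 0.5 → 0.4 — 1 stop shorter (darker).
ISO: 2500 → 2000 → 1600 → 1250 → 1000 → 800 — 1 2/3 stops lower (darker).
Net change so far: 2 2/3 stops darker. Offset with the aperture: f/25 → f/22 → f/20 → f/18 → f/16 → f/14 → f/13 → f/11 → f/10.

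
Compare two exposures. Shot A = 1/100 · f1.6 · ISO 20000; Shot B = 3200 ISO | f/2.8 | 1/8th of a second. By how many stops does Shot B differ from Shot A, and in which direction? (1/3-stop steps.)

Aperture: f/1.6 → f/1.8 → f/2 → f/2.2 → f/2.5 → f/2.8 — 1 2/3 stops stopped down (darker).
Shutter speed: 1/100 → 1/80 → 1/60 → 1/50 → 1/40 → 1/30 → 1/25 → 1/20 → 1/15 → 1/13 → 1/10 → 1/8 — 3 2/3 stops longer (brighter).
ISO: 20000 → 16000 → 12800 → 10000 → 8000 → 6400 → 5000 → 4000 → 3200 — 2 2/3 stops lower (darker).
Net: −1 2/3 +3 2/3 −2 2/3 = −2/3 stops.

2/3 stop darker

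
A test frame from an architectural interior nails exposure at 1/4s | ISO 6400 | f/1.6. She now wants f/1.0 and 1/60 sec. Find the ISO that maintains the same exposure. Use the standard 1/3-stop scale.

ISO 40000

Aperture: f/1.6 → f/1.4 → f/1.2 → f/1.1 → f/1.0 — 1 1/3 stops wider (brighter).
Shutter speed: 1/4 → 1/5 → 1/6 → 1/8 → 1/10 → 1/13 → 1/15 → 1/20 → 1/25 → 1/30 → 1/40 → 1/50 → 1/60 — 4 stops shorter (darker).
Net change so far: 2 2/3 stops darker. Offset with the ISO: 6400 → 8000 → 10000 → 12800 → 16000 → 20000 → 25600 → 32000 → 40000.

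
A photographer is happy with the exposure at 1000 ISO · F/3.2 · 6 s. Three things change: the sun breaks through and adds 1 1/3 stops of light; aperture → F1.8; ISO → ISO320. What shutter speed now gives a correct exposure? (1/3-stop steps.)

Scene light: 1 1/3 stops brighter.
Aperture: f/3.2 → f/2.8 → f/2.5 → f/2.2 → f/2 → f/1.8 — 1 2/3 stops larger aperture (brighter).
ISO: 1000 → 800 → 640 → 500 → 400 → 320 — 1 2/3 stops lower (darker).
Net so far: 1 1/3 stops brighter. Shutter speed: 6 → 5 → 4 → 3.2 → 2.5.

2.5 s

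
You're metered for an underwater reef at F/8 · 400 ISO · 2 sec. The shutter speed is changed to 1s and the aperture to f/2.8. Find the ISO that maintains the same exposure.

ISO 100

Shutter speed: 2 → 1 — 1 stop shorter (darker).
Aperture: f/8 → f/5.6 → f/4 → f/2.8 — 3 stops wider (brighter).
Net change so far: 2 stops brighter. Offset with the ISO: 400 → 200 → 100.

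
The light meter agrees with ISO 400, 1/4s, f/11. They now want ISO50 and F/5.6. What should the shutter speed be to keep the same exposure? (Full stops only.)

1/2s

ISO: 400 → 200 → 100 → 50 — 3 stops dropped (darker).
Aperture: f/11 → f/8 → f/5.6 — 2 stops larger aperture (brighter).
Net change so far: 1 stop darker. Offset with the shutter speed: 1/4 → 1/2.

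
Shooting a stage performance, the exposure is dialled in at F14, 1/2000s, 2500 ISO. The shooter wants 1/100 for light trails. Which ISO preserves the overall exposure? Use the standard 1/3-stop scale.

Shutter speed: 1/2000 → 1/1600 → 1/1250 → 1/1000 → 1/800 → 1/640 → 1/500 → 1/400 → 1/320 → 1/250 → 1/200 → 1/160 → 1/125 → 1/100 — 4 1/3 stops slower (brighter).
Need 4 1/3 stops darker from the ISO: 2500 → 2000 → 1600 → 1250 → 1000 → 800 → 640 → 500 → 400 → 320 → 250 → 200 → 160 → 125.

ISO 125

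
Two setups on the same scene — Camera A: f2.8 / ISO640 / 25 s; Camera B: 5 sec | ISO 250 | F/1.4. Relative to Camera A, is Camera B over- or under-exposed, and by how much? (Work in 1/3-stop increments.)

Aperture: f/2.8 → f/2.5 → f/2.2 → f/2 → f/1.8 → f/1.6 → f/1.4 — 2 stops wider (brighter).
Shutter speed: 25 → 20 → 15 → 13 → 10 → 8 → 6 → 5 — 2 1/3 stops faster (darker).
ISO: 640 → 500 → 400 → 320 → 250 — 1 1/3 stops lower (darker).
Net: +2 −2 1/3 −1 1/3 = −1 2/3 stops.

1 2/3 stops darker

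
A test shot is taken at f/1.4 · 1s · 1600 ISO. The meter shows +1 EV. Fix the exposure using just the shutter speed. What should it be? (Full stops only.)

Overexposed by 1 stop → need 1 stop darker.
Shutter speed: 1 → 1/2.

1/2s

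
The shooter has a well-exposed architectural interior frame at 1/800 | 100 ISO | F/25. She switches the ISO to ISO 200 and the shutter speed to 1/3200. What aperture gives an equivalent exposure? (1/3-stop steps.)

f/18

ISO: 100 → 125 → 160 → 200 — 1 stop higher (brighter).
Shutter speed: 1/800 → 1/1000 → 1/1250 → 1/1600 → 1/2000 → 1/2500 → 1/3200 — 2 stops shorter (darker).
Net change so far: 1 stop darker. Offset with the aperture: f/25 → f/22 → f/20 → f/18.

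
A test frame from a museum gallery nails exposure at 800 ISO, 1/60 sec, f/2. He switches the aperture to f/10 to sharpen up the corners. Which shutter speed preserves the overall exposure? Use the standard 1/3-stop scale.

0.4 s

Aperture: f/2 → f/2.2 → f/2.5 → f/2.8 → f/3.2 → f/3.5 → f/4 → f/4.5 → f/5 → f/5.6 → f/6.3 → f/7.1 → f/8 → f/9 → f/10 — 4 2/3 stops smaller aperture (darker).
Need 4 2/3 stops brighter from the shutter speed: 1/60 → 1/50 → 1/40 → 1/30 → 1/25 → 1/20 → 1/15 → 1/13 → 1/10 → 1/8 → 1/6 → 1/5 → 1/4 → 0.3 → 0.4.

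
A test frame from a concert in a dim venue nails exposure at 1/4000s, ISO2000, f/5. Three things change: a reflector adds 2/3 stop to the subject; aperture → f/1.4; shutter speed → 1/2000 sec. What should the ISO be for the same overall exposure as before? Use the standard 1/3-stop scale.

ISO 50

Scene light: 2/3 stop brighter.
Aperture: f/5 → f/4.5 → f/4 → f/3.5 → f/3.2 → f/2.8 → f/2.5 → f/2.2 → f/2 → f/1.8 → f/1.6 → f/1.4 — 3 2/3 stops larger aperture (brighter).
Shutter speed: 1/4000 → 1/3200 → 1/2500 → 1/2000 — 1 stop longer (brighter).
Net so far: 5 1/3 stops brighter. ISO: 2000 → 1600 → 1250 → 1000 → 800 → 640 → 500 → 400 → 320 → 250 → 200 → 160 → 125 → 100 → 80 → 64 → 50.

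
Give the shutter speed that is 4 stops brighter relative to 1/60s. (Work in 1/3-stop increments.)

1/4s

Shutter speed: 1/60 → 1/50 → 1/40 → 1/30 → 1/25 → 1/20 → 1/15 → 1/13 → 1/10 → 1/8 → 1/6 → 1/5 → 1/4 — 4 stops longer (brighter).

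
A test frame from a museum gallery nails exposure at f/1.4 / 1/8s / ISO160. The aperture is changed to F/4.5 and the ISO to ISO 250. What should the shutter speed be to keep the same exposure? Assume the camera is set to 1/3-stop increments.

0.8 s

Aperture: f/1.4 → f/1.6 → f/1.8 → f/2 → f/2.2 → f/2.5 → f/2.8 → f/3.2 → f/3.5 → f/4 → f/4.5 — 3 1/3 stops stopped down (darker).
ISO: 160 → 200 → 250 — 2/3 stop raised (brighter).
Net change so far: 2 2/3 stops darker. Offset with the shutter speed: 1/8 → 1/6 → 1/5 → 1/4 → 0.3 → 0.4 → 0.5 → 0.6 → 0.8.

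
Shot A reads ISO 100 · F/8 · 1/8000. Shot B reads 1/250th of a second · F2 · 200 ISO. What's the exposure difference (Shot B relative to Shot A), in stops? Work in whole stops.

10 stops brighter

Aperture: f/8 → f/5.6 → f/4 → f/2.8 → f/2 — 4 stops wider (brighter).
Shutter speed: 1/8000 → 1/4000 → 1/2000 → 1/1000 → 1/500 → 1/250 — 5 stops longer (brighter).
ISO: 100 → 200 — 1 stop higher (brighter).
Net: +4 +5 +1 = +10 stops.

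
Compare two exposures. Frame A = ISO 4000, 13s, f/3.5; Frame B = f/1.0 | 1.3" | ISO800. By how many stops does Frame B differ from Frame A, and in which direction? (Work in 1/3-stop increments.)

Aperture: f/3.5 → f/3.2 → f/2.8 → f/2.5 → f/2.2 → f/2 → f/1.8 → f/1.6 → f/1.4 → f/1.2 → f/1.1 → f/1.0 — 3 2/3 stops larger aperture (brighter).
Shutter speed: 13 → 10 → 8 → 6 → 5 → 4 → 3.2 → 2.5 → 2 → 1.6 → 1.3 — 3 1/3 stops shorter (darker).
ISO: 4000 → 3200 → 2500 → 2000 → 1600 → 1250 → 1000 → 800 — 2 1/3 stops lower (darker).
Net: +3 2/3 −3 1/3 −2 1/3 = −2 stops.

2 stops darker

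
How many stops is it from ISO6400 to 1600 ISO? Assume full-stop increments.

2 stops

6400 → 3200 → 1600 — count the steps: 2 stops.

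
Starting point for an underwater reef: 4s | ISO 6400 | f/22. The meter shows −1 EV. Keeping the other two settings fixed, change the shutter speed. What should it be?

Underexposed by 1 stop → need 1 stop brighter.
Shutter speed: 4 → 8.

8 s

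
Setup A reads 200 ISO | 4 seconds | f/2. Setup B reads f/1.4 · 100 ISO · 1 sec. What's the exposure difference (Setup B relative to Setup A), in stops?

Aperture: f/2 → f/1.4 — 1 stop wider (brighter).
Shutter speed: 4 → 2 → 1 — 2 stops faster (darker).
ISO: 200 → 100 — 1 stop dropped (darker).
Net: +1 −2 −1 = −2 stops.

2 stops darker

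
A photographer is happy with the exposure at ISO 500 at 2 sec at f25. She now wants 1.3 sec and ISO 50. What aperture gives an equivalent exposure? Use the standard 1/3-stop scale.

Shutter speed: 2 → 1.6 → 1.3 — 2/3 stop shorter (darker).
ISO: 500 → 400 → 320 → 250 → 200 → 160 → 125 → 100 → 80 → 64 → 50 — 3 1/3 stops dropped (darker).
Net change so far: 4 stops darker. Offset with the aperture: f/25 → f/22 → f/20 → f/18 → f/16 → f/14 → f/13 → f/11 → f/10 → f/9 → f/8 → f/7.1 → f/6.3.

f/6.3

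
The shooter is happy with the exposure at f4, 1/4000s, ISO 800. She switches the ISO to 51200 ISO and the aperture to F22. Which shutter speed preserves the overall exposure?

1/8000s

ISO: 800 → 1600 → 3200 → 6400 → 12800 → 25600 → 51200 — 6 stops higher (brighter).
Aperture: f/4 → f/5.6 → f/8 → f/11 → f/16 → f/22 — 5 stops narrower (darker).
Net change so far: 1 stop brighter. Offset with the shutter speed: 1/4000 → 1/8000.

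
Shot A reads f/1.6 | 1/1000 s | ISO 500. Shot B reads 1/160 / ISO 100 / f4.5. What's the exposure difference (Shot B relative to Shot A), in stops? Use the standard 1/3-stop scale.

2 2/3 stops darker

Aperture: f/1.6 → f/1.8 → f/2 → f/2.2 → f/2.5 → f/2.8 → f/3.2 → f/3.5 → f/4 → f/4.5 — 3 stops smaller aperture (darker).
Shutter speed: 1/1000 → 1/800 → 1/640 → 1/500 → 1/400 → 1/320 → 1/250 → 1/200 → 1/160 — 2 2/3 stops longer (brighter).
ISO: 500 → 400 → 320 → 250 → 200 → 160 → 125 → 100 — 2 1/3 stops lower (darker).
Net: −3 +2 2/3 −2 1/3 = −2 2/3 stops.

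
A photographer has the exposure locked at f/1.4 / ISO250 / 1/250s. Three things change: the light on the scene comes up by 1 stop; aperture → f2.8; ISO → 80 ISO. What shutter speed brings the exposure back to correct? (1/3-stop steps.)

Scene light: 1 stop brighter.
Aperture: f/1.4 → f/1.6 → f/1.8 → f/2 → f/2.2 → f/2.5 → f/2.8 — 2 stops narrower (darker).
ISO: 250 → 200 → 160 → 125 → 100 → 80 — 1 2/3 stops lower (darker).
Net so far: 2 2/3 stops darker. Shutter speed: 1/250 → 1/200 → 1/160 → 1/125 → 1/100 → 1/80 → 1/60 → 1/50 → 1/40.

1/40s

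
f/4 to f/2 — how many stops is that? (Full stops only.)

2 stops

f/4 → f/2.8 → f/2 — count the steps: 2 stops.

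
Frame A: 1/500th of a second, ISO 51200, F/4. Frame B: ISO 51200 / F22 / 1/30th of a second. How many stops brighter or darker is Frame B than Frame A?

1 stop darker

Aperture: f/4 → f/5.6 → f/8 → f/11 → f/16 → f/22 — 5 stops stopped down (darker).
Shutter speed: 1/500 → 1/250 → 1/125 → 1/60 → 1/30 — 4 stops longer (brighter).
ISO: unchanged.
Net: −5 +4 = −1 stop.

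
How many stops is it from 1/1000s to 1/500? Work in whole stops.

1 stop

1/1000 → 1/500 — count the steps: 1 stop.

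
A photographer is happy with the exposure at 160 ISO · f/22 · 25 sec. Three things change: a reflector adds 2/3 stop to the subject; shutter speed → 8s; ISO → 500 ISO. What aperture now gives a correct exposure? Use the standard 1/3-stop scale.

Scene light: 2/3 stop brighter.
Shutter speed: 25 → 20 → 15 → 13 → 10 → 8 — 1 2/3 stops faster (darker).
ISO: 160 → 200 → 250 → 320 → 400 → 500 — 1 2/3 stops higher (brighter).
Net so far: 2/3 stop brighter. Aperture: f/22 → f/25 → f/29.

f/29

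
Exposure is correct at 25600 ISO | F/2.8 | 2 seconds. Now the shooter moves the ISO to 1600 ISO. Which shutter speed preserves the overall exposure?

ISO: 25600 → 12800 → 6400 → 3200 → 1600 — 4 stops dropped (darker).
Need 4 stops brighter from the shutter speed: 2 → 4 → 8 → 15 → 30.

30 s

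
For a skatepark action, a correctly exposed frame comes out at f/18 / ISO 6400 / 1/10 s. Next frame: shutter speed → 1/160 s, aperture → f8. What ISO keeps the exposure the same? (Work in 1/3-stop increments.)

ISO 20000

Shutter speed: 1/10 → 1/13 → 1/15 → 1/20 → 1/25 → 1/30 → 1/40 → 1/50 → 1/60 → 1/80 → 1/100 → 1/125 → 1/160 — 4 stops shorter (darker).
Aperture: f/18 → f/16 → f/14 → f/13 → f/11 → f/10 → f/9 → f/8 — 2 1/3 stops larger aperture (brighter).
Net change so far: 1 2/3 stops darker. Offset with the ISO: 6400 → 8000 → 10000 → 12800 → 16000 → 20000.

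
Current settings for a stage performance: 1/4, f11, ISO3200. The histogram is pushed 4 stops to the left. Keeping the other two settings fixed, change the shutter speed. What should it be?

Underexposed by 4 stops → need 4 stops brighter.
Shutter speed: 1/4 → 1/2 → 1 → 2 → 4.

4 s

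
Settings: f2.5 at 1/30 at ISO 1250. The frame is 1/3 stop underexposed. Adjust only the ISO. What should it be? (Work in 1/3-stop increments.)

ISO 1600

Underexposed by 1/3 stop → need 1/3 stop brighter.
ISO: 1250 → 1600.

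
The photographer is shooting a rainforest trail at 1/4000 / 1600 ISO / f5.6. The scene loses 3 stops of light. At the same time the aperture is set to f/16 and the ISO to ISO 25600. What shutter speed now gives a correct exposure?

Scene light: 3 stops darker.
Aperture: f/5.6 → f/8 → f/11 → f/16 — 3 stops smaller aperture (darker).
ISO: 1600 → 3200 → 6400 → 12800 → 25600 — 4 stops higher (brighter).
Net so far: 2 stops darker. Shutter speed: 1/4000 → 1/2000 → 1/1000.

1/1000s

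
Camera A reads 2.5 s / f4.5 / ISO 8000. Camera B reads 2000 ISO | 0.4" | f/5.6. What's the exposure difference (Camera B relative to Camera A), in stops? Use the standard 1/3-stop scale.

5 1/3 stops darker

Aperture: f/4.5 → f/5 → f/5.6 — 2/3 stop stopped down (darker).
Shutter speed: 2.5 → 2 → 1.6 → 1.3 → 1 → 0.8 → 0.6 → 0.5 → 0.4 — 2 2/3 stops faster (darker).
ISO: 8000 → 6400 → 5000 → 4000 → 3200 → 2500 → 2000 — 2 stops lower (darker).
Net: −2/3 −2 2/3 −2 = −5 1/3 stops.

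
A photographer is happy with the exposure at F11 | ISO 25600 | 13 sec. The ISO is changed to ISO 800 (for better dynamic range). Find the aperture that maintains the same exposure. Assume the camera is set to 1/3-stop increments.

f/2

ISO: 25600 → 20000 → 16000 → 12800 → 10000 → 8000 → 6400 → 5000 → 4000 → 3200 → 2500 → 2000 → 1600 → 1250 → 1000 → 800 — 5 stops lower (darker).
Need 5 stops brighter from the aperture: f/11 → f/10 → f/9 → f/8 → f/7.1 → f/6.3 → f/5.6 → f/5 → f/4.5 → f/4 → f/3.5 → f/3.2 → f/2.8 → f/2.5 → f/2.2 → f/2.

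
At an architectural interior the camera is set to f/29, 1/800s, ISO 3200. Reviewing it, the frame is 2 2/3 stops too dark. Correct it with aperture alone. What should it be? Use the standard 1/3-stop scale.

f/11

Underexposed by 2 2/3 stops → need 2 2/3 stops brighter.
Aperture: f/29 → f/25 → f/22 → f/20 → f/18 → f/16 → f/14 → f/13 → f/11.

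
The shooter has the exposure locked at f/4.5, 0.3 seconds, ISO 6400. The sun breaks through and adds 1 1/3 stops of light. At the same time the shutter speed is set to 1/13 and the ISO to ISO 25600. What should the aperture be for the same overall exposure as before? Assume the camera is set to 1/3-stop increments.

f/7.1

Scene light: 1 1/3 stops brighter.
Shutter speed: 0.3 → 1/4 → 1/5 → 1/6 → 1/8 → 1/10 → 1/13 — 2 stops faster (darker).
ISO: 6400 → 8000 → 10000 → 12800 → 16000 → 20000 → 25600 — 2 stops higher (brighter).
Net so far: 1 1/3 stops brighter. Aperture: f/4.5 → f/5 → f/5.6 → f/6.3 → f/7.1.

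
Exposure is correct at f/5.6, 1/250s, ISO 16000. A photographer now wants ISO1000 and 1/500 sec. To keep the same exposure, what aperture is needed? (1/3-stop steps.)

f/1.0

ISO: 16000 → 12800 → 10000 → 8000 → 6400 → 5000 → 4000 → 3200 → 2500 → 2000 → 1600 → 1250 → 1000 — 4 stops dropped (darker).
Shutter speed: 1/250 → 1/320 → 1/400 → 1/500 — 1 stop faster (darker).
Net change so far: 5 stops darker. Offset with the aperture: f/5.6 → f/5 → f/4.5 → f/4 → f/3.5 → f/3.2 → f/2.8 → f/2.5 → f/2.2 → f/2 → f/1.8 → f/1.6 → f/1.4 → f/1.2 → f/1.1 → f/1.0.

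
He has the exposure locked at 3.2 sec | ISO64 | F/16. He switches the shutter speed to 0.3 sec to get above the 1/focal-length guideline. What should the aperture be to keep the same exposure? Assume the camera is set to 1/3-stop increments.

Shutter speed: 3.2 → 2.5 → 2 → 1.6 → 1.3 → 1 → 0.8 → 0.6 → 0.5 → 0.4 → 0.3 — 3 1/3 stops shorter (darker).
Need 3 1/3 stops brighter from the aperture: f/16 → f/14 → f/13 → f/11 → f/10 → f/9 → f/8 → f/7.1 → f/6.3 → f/5.6 → f/5.

f/5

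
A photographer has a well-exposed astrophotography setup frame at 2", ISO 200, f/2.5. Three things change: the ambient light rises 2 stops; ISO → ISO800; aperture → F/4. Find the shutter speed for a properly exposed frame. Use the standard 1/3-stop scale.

0.3 s

Scene light: 2 stops brighter.
ISO: 200 → 250 → 320 → 400 → 500 → 640 → 800 — 2 stops raised (brighter).
Aperture: f/2.5 → f/2.8 → f/3.2 → f/3.5 → f/4 — 1 1/3 stops stopped down (darker).
Net so far: 2 2/3 stops brighter. Shutter speed: 2 → 1.6 → 1.3 → 1 → 0.8 → 0.6 → 0.5 → 0.4 → 0.3.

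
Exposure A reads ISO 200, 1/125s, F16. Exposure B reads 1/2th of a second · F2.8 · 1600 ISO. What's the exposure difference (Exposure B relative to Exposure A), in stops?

Aperture: f/16 → f/11 → f/8 → f/5.6 → f/4 → f/2.8 — 5 stops larger aperture (brighter).
Shutter speed: 1/125 → 1/60 → 1/30 → 1/15 → 1/8 → 1/4 → 1/2 — 6 stops longer (brighter).
ISO: 200 → 400 → 800 → 1600 — 3 stops higher (brighter).
Net: +5 +6 +3 = +14 stops.

14 stops brighter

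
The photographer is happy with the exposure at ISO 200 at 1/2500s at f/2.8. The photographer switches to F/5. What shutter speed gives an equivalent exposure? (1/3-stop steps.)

1/800s

Aperture: f/2.8 → f/3.2 → f/3.5 → f/4 → f/4.5 → f/5 — 1 2/3 stops stopped down (darker).
Need 1 2/3 stops brighter from the shutter speed: 1/2500 → 1/2000 → 1/1600 → 1/1250 → 1/1000 → 1/800.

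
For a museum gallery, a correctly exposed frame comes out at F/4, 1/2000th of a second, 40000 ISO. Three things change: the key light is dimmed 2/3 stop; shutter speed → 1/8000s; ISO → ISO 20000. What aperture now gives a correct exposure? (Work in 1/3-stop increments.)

Scene light: 2/3 stop darker.
Shutter speed: 1/2000 → 1/2500 → 1/3200 → 1/4000 → 1/5000 → 1/6400 → 1/8000 — 2 stops shorter (darker).
ISO: 40000 → 32000 → 25600 → 20000 — 1 stop dropped (darker).
Net so far: 3 2/3 stops darker. Aperture: f/4 → f/3.5 → f/3.2 → f/2.8 → f/2.5 → f/2.2 → f/2 → f/1.8 → f/1.6 → f/1.4 → f/1.2 → f/1.1.

f/1.1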